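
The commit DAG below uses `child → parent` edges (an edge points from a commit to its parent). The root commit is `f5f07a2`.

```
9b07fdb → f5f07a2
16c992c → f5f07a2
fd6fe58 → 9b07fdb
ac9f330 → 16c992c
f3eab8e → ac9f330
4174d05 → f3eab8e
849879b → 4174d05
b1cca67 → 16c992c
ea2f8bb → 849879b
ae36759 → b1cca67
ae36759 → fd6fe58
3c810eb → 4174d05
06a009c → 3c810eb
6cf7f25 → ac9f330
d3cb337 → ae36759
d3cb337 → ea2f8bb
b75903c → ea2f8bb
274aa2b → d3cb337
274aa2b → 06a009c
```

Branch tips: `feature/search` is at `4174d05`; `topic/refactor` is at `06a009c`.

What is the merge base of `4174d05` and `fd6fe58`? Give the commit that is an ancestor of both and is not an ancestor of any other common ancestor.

Ancestors of 4174d05: {16c992c, 4174d05, ac9f330, f3eab8e, f5f07a2}.
Ancestors of fd6fe58: {9b07fdb, f5f07a2, fd6fe58}.
Common ancestors: {f5f07a2}.
The only common ancestor is f5f07a2, so it is the merge base.

f5f07a2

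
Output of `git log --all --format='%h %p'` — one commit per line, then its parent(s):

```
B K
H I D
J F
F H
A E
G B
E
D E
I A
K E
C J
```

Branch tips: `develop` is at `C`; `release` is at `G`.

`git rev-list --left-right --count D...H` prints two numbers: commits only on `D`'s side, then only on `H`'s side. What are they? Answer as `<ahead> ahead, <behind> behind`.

Reachable from D: {D, E}.
Reachable from H: {A, D, E, H, I}.
Only in D's history (ahead): {} — 0.
Only in H's history (behind): {A, H, I} — 3.

0 ahead, 3 behind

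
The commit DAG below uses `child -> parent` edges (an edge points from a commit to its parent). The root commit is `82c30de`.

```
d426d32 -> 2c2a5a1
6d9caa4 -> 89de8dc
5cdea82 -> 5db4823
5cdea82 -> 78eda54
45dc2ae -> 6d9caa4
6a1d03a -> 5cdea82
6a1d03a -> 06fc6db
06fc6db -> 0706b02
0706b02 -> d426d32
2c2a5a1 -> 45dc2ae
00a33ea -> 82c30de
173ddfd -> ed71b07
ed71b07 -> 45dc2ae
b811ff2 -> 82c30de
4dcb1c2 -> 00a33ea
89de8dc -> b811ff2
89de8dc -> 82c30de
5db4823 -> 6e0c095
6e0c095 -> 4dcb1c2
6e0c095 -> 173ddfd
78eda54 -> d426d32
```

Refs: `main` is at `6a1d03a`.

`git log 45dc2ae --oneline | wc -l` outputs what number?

Walking parent pointers from 45dc2ae: reachable set = {45dc2ae, 6d9caa4, 82c30de, 89de8dc, b811ff2}.
That is 5 commits.

5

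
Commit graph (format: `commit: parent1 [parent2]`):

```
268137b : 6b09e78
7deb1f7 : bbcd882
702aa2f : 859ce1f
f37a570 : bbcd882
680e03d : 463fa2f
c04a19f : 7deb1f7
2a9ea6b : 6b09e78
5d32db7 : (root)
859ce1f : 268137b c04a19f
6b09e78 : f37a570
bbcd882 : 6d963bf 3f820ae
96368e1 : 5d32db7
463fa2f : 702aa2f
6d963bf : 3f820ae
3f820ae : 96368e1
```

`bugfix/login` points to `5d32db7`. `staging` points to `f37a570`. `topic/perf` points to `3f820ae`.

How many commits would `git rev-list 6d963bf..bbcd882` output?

Reachable from bbcd882: {3f820ae, 5d32db7, 6d963bf, 96368e1, bbcd882}.
Reachable from 6d963bf: {3f820ae, 5d32db7, 6d963bf, 96368e1}.
In bbcd882's history but not 6d963bf's: {bbcd882} — 1 commit.

1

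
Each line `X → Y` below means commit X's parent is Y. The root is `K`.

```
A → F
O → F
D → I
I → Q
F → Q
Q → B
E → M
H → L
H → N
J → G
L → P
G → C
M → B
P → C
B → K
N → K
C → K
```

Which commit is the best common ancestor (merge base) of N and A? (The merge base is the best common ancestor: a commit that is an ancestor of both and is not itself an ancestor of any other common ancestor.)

Ancestors of N: {K, N}.
Ancestors of A: {A, B, F, K, Q}.
Common ancestors: {K}.
The only common ancestor is K, so it is the merge base.

K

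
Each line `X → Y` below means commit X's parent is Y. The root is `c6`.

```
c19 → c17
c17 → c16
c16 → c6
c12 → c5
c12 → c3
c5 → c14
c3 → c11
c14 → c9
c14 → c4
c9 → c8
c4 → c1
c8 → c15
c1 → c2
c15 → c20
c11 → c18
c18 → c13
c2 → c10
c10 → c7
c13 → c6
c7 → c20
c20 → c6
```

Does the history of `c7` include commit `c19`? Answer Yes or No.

Ancestors of c7: {c20, c6, c7}.
c19 is not in that set, so it is not an ancestor of c7.

No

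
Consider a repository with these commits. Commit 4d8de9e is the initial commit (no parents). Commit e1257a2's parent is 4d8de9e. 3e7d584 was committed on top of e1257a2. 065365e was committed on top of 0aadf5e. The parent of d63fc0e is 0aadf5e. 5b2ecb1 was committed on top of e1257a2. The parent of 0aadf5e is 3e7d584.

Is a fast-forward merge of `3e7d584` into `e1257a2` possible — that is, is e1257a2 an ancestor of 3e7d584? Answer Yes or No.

A fast-forward from e1257a2 to 3e7d584 is possible iff e1257a2 is an ancestor of 3e7d584.
Ancestors of 3e7d584: {3e7d584, 4d8de9e, e1257a2}.
e1257a2 is among them, so fast-forward is possible.

Yes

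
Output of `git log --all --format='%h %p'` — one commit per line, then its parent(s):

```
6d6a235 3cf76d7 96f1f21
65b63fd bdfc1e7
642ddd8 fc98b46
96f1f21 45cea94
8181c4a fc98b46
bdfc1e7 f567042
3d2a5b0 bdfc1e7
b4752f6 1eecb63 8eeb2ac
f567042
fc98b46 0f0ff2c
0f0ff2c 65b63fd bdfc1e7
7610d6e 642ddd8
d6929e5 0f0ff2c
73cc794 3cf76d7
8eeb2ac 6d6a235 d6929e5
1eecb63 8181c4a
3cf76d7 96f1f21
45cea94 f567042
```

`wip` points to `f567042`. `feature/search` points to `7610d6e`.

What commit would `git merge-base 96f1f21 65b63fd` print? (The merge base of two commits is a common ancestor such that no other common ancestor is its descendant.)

Ancestors of 96f1f21: {45cea94, 96f1f21, f567042}.
Ancestors of 65b63fd: {65b63fd, bdfc1e7, f567042}.
Common ancestors: {f567042}.
The only common ancestor is f567042, so it is the merge base.

f567042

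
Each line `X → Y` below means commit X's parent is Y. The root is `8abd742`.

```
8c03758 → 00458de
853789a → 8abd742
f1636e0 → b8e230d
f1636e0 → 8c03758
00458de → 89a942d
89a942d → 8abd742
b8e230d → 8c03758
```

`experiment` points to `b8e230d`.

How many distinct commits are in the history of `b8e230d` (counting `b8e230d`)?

Walking parent pointers from b8e230d: reachable set = {00458de, 89a942d, 8abd742, 8c03758, b8e230d}.
That is 5 commits.

5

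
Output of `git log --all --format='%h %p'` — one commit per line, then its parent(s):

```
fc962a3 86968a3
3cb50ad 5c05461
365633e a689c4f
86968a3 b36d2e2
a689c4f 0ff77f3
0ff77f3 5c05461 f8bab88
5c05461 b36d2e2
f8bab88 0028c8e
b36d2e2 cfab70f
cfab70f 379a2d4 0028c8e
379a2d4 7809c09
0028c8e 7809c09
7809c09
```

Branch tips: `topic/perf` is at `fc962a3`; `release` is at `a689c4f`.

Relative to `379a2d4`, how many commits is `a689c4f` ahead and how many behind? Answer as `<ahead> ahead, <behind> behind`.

7 ahead, 0 behind

Reachable from a689c4f: {0028c8e, 0ff77f3, 379a2d4, 5c05461, 7809c09, a689c4f, b36d2e2, cfab70f, f8bab88}.
Reachable from 379a2d4: {379a2d4, 7809c09}.
Only in a689c4f's history (ahead): {0028c8e, 0ff77f3, 5c05461, a689c4f, b36d2e2, cfab70f, f8bab88} — 7.
Only in 379a2d4's history (behind): {} — 0.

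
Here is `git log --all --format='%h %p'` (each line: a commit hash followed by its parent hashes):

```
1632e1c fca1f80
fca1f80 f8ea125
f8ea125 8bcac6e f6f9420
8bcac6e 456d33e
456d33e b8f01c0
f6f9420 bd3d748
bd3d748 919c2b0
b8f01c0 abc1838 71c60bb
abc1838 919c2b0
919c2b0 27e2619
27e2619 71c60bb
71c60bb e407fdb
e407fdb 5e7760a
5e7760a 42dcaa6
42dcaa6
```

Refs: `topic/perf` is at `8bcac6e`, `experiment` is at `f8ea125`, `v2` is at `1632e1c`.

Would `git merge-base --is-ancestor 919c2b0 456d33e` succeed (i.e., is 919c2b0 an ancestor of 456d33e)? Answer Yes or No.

Yes

Ancestors of 456d33e (commits reachable by following parents): {27e2619, 42dcaa6, 456d33e, 5e7760a, 71c60bb, 919c2b0, abc1838, b8f01c0, e407fdb}.
919c2b0 is in that set, so it is an ancestor of 456d33e.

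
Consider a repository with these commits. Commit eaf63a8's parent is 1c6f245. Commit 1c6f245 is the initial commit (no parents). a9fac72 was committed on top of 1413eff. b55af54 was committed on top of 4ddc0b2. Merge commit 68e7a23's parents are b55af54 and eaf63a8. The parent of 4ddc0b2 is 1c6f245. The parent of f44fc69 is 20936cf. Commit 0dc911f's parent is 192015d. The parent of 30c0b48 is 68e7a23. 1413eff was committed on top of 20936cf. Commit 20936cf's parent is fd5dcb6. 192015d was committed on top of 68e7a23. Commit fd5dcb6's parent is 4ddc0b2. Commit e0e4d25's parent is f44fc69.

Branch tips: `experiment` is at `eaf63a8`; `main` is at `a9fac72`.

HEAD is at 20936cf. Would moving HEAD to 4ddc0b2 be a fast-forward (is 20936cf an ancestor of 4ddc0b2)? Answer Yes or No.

A fast-forward from 20936cf to 4ddc0b2 is possible iff 20936cf is an ancestor of 4ddc0b2.
Ancestors of 4ddc0b2: {1c6f245, 4ddc0b2}.
20936cf is not among them, so fast-forward is not possible.

No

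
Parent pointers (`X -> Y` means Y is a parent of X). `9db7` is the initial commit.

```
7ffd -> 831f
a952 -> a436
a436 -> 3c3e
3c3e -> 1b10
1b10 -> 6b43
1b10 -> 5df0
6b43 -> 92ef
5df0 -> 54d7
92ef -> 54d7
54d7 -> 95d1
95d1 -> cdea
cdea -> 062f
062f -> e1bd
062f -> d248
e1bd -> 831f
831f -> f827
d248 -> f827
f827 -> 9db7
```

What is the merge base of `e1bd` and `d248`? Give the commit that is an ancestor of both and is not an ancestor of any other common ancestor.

Ancestors of e1bd: {831f, 9db7, e1bd, f827}.
Ancestors of d248: {9db7, d248, f827}.
Common ancestors: {9db7, f827}.
Among these, f827 is not an ancestor of any other common ancestor — it is the merge base.

f827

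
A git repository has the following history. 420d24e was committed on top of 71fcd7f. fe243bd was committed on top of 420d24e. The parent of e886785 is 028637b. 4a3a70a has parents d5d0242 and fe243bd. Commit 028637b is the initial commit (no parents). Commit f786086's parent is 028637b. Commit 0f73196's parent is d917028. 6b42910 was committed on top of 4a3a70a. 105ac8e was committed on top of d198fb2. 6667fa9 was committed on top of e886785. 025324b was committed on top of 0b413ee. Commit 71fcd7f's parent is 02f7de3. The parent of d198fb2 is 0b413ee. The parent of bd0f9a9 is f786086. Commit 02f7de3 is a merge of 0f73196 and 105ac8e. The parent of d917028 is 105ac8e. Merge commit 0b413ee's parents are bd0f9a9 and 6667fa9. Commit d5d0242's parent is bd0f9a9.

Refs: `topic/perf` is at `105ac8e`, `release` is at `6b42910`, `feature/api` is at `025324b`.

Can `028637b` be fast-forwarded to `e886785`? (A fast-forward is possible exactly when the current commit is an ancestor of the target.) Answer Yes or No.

Yes

A fast-forward from 028637b to e886785 is possible iff 028637b is an ancestor of e886785.
Ancestors of e886785: {028637b, e886785}.
028637b is among them, so fast-forward is possible.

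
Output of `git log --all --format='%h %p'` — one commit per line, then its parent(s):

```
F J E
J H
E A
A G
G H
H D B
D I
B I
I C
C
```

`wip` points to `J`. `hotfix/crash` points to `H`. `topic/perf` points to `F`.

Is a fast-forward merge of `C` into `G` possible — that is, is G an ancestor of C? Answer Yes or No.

A fast-forward from G to C is possible iff G is an ancestor of C.
Ancestors of C: {C}.
G is not among them, so fast-forward is not possible.

No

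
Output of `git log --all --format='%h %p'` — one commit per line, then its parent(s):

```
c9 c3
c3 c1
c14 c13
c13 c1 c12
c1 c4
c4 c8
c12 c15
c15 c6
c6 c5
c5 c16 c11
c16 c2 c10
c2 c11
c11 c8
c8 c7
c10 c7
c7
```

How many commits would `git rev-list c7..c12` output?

Reachable from c12: {c10, c11, c12, c15, c16, c2, c5, c6, c7, c8}.
Reachable from c7: {c7}.
In c12's history but not c7's: {c10, c11, c12, c15, c16, c2, c5, c6, c8} — 9 commits.

9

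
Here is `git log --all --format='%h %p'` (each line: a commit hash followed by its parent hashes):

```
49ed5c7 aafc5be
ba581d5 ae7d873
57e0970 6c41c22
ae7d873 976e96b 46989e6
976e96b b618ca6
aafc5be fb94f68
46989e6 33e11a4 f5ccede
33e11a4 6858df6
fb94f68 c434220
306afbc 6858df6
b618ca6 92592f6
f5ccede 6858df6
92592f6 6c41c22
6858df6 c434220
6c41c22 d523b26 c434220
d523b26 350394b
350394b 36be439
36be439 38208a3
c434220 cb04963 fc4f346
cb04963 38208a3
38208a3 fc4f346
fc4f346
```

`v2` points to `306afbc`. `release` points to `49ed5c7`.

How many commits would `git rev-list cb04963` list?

3

Walking parent pointers from cb04963: reachable set = {38208a3, cb04963, fc4f346}.
That is 3 commits.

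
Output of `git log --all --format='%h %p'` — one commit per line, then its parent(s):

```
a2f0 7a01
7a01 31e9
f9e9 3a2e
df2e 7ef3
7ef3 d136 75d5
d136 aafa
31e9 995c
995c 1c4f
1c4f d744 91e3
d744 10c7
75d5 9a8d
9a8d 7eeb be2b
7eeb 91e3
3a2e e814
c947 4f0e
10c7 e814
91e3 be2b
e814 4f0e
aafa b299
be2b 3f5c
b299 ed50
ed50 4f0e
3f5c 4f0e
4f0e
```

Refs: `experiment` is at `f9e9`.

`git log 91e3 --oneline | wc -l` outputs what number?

Walking parent pointers from 91e3: reachable set = {3f5c, 4f0e, 91e3, be2b}.
That is 4 commits.

4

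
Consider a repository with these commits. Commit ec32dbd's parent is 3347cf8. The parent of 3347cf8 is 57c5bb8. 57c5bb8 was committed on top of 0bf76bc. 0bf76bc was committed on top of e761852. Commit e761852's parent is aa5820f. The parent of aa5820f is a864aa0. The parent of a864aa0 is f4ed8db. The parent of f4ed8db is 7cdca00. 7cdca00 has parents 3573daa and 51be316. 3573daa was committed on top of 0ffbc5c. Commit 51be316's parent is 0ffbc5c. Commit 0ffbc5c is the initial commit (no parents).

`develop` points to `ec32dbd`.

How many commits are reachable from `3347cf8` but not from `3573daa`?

Reachable from 3347cf8: {0bf76bc, 0ffbc5c, 3347cf8, 3573daa, 51be316, 57c5bb8, 7cdca00, a864aa0, aa5820f, e761852, f4ed8db}.
Reachable from 3573daa: {0ffbc5c, 3573daa}.
In 3347cf8's history but not 3573daa's: {0bf76bc, 3347cf8, 51be316, 57c5bb8, 7cdca00, a864aa0, aa5820f, e761852, f4ed8db} — 9 commits.

9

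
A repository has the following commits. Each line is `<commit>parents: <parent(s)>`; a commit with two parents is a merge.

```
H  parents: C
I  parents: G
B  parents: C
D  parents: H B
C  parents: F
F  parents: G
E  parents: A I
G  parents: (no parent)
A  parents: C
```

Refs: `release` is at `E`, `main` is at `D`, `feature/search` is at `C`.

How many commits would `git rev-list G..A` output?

3

Reachable from A: {A, C, F, G}.
Reachable from G: {G}.
In A's history but not G's: {A, C, F} — 3 commits.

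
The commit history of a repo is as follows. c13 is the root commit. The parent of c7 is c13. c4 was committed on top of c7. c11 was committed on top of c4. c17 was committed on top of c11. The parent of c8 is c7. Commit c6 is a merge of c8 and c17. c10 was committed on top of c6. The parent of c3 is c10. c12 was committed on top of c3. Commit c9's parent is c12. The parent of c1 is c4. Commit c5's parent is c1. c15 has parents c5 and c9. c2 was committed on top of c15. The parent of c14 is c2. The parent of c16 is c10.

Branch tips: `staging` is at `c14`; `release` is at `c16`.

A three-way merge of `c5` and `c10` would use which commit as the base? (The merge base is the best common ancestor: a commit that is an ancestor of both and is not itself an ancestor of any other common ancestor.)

Ancestors of c5: {c1, c13, c4, c5, c7}.
Ancestors of c10: {c10, c11, c13, c17, c4, c6, c7, c8}.
Common ancestors: {c13, c4, c7}.
Among these, c4 is not an ancestor of any other common ancestor — it is the merge base.

c4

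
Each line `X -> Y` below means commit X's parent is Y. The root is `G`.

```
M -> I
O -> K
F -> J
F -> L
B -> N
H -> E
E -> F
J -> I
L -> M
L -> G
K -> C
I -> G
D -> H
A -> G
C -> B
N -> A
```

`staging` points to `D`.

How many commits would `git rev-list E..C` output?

4

Reachable from C: {A, B, C, G, N}.
Reachable from E: {E, F, G, I, J, L, M}.
In C's history but not E's: {A, B, C, N} — 4 commits.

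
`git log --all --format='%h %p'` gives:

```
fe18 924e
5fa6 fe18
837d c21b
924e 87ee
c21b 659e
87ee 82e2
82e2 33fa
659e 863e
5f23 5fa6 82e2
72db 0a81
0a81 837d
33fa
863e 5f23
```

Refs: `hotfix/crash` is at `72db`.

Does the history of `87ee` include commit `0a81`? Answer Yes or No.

Ancestors of 87ee: {33fa, 82e2, 87ee}.
0a81 is not in that set, so it is not an ancestor of 87ee.

No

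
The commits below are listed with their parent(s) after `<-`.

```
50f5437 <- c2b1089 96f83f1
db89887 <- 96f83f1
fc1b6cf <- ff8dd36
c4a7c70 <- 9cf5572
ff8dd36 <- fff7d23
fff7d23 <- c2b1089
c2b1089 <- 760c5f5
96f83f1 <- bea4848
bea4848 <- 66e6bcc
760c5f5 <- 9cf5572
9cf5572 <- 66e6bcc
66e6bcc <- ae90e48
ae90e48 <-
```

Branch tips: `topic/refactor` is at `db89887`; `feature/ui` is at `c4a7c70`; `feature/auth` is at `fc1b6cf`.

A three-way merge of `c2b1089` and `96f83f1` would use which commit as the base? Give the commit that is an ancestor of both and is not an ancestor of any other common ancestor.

66e6bcc

Ancestors of c2b1089: {66e6bcc, 760c5f5, 9cf5572, ae90e48, c2b1089}.
Ancestors of 96f83f1: {66e6bcc, 96f83f1, ae90e48, bea4848}.
Common ancestors: {66e6bcc, ae90e48}.
Among these, 66e6bcc is not an ancestor of any other common ancestor — it is the merge base.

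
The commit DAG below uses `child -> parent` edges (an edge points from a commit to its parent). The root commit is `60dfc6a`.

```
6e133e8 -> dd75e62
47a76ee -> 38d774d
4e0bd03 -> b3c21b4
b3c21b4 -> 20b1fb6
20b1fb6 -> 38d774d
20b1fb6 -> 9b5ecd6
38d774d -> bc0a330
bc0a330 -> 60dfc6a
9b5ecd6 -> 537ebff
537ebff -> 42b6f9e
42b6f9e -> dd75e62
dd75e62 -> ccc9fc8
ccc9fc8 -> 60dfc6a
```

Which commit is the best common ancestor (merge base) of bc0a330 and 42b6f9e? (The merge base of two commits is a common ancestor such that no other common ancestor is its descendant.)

60dfc6a

Ancestors of bc0a330: {60dfc6a, bc0a330}.
Ancestors of 42b6f9e: {42b6f9e, 60dfc6a, ccc9fc8, dd75e62}.
Common ancestors: {60dfc6a}.
The only common ancestor is 60dfc6a, so it is the merge base.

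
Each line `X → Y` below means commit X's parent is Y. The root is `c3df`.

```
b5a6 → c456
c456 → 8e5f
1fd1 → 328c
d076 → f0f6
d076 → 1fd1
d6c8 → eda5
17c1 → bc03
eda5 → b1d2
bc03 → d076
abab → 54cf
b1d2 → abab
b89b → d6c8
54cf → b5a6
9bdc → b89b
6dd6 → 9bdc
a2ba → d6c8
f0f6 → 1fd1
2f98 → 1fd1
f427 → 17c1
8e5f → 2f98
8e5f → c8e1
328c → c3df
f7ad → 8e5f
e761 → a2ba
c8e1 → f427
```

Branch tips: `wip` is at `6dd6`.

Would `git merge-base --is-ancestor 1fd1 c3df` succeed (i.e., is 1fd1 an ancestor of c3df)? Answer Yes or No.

Ancestors of c3df: {c3df}.
1fd1 is not in that set, so it is not an ancestor of c3df.

No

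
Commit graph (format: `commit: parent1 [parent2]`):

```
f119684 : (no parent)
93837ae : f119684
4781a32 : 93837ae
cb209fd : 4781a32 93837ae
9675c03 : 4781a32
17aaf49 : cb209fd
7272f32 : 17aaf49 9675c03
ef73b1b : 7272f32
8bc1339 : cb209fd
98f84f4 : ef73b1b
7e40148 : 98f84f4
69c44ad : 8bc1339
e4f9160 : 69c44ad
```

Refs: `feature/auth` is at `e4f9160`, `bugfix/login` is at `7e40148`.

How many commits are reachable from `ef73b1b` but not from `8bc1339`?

4

Reachable from ef73b1b: {17aaf49, 4781a32, 7272f32, 93837ae, 9675c03, cb209fd, ef73b1b, f119684}.
Reachable from 8bc1339: {4781a32, 8bc1339, 93837ae, cb209fd, f119684}.
In ef73b1b's history but not 8bc1339's: {17aaf49, 7272f32, 9675c03, ef73b1b} — 4 commits.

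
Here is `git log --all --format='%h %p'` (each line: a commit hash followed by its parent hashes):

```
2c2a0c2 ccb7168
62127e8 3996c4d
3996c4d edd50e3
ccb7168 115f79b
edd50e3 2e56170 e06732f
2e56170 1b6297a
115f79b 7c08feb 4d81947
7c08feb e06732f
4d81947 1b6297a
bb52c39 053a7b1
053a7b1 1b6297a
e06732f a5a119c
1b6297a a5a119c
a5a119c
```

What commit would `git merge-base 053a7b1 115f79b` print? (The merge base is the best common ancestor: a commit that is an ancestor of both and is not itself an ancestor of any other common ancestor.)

Ancestors of 053a7b1: {053a7b1, 1b6297a, a5a119c}.
Ancestors of 115f79b: {115f79b, 1b6297a, 4d81947, 7c08feb, a5a119c, e06732f}.
Common ancestors: {1b6297a, a5a119c}.
Among these, 1b6297a is not an ancestor of any other common ancestor — it is the merge base.

1b6297a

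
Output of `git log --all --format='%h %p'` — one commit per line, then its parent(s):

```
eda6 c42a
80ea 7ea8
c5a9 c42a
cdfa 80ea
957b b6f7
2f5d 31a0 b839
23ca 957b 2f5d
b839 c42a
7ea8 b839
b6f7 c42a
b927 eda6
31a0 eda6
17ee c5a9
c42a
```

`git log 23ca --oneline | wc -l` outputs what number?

8

Walking parent pointers from 23ca: reachable set = {23ca, 2f5d, 31a0, 957b, b6f7, b839, c42a, eda6}.
That is 8 commits.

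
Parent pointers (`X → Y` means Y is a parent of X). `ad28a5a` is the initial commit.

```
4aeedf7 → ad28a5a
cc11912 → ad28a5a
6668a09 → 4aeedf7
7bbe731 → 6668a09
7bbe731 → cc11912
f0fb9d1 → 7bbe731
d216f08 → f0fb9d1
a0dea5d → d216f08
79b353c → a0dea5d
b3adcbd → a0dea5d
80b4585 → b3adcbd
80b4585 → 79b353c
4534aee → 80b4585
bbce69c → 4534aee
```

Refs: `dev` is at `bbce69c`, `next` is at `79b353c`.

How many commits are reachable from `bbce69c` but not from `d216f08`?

6

Reachable from bbce69c: {4534aee, 4aeedf7, 6668a09, 79b353c, 7bbe731, 80b4585, a0dea5d, ad28a5a, b3adcbd, bbce69c, cc11912, d216f08, f0fb9d1}.
Reachable from d216f08: {4aeedf7, 6668a09, 7bbe731, ad28a5a, cc11912, d216f08, f0fb9d1}.
In bbce69c's history but not d216f08's: {4534aee, 79b353c, 80b4585, a0dea5d, b3adcbd, bbce69c} — 6 commits.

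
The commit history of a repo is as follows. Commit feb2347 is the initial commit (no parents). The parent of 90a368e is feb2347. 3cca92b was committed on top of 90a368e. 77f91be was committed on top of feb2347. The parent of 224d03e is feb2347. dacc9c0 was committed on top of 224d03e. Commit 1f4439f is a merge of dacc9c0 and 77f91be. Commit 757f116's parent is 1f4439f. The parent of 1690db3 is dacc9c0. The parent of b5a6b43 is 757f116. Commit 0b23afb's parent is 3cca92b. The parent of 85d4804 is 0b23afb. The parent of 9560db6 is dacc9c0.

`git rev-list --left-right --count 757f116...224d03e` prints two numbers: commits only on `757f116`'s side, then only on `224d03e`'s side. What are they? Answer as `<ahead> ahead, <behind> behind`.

Reachable from 757f116: {1f4439f, 224d03e, 757f116, 77f91be, dacc9c0, feb2347}.
Reachable from 224d03e: {224d03e, feb2347}.
Only in 757f116's history (ahead): {1f4439f, 757f116, 77f91be, dacc9c0} — 4.
Only in 224d03e's history (behind): {} — 0.

4 ahead, 0 behind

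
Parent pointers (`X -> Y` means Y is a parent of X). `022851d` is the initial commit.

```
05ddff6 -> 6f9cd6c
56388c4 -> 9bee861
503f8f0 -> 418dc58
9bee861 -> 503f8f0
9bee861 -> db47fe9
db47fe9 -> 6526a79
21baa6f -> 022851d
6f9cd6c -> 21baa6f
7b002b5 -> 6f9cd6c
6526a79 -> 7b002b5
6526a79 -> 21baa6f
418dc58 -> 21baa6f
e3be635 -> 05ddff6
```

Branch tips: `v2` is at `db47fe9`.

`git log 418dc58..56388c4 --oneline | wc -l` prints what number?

7

Reachable from 56388c4: {022851d, 21baa6f, 418dc58, 503f8f0, 56388c4, 6526a79, 6f9cd6c, 7b002b5, 9bee861, db47fe9}.
Reachable from 418dc58: {022851d, 21baa6f, 418dc58}.
In 56388c4's history but not 418dc58's: {503f8f0, 56388c4, 6526a79, 6f9cd6c, 7b002b5, 9bee861, db47fe9} — 7 commits.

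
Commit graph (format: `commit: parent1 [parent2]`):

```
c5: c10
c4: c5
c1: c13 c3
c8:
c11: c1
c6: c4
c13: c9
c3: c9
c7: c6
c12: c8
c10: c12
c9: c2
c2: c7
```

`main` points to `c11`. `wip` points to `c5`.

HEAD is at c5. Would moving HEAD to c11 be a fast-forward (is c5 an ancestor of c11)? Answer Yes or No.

Yes

A fast-forward from c5 to c11 is possible iff c5 is an ancestor of c11.
Ancestors of c11: {c1, c10, c11, c12, c13, c2, c3, c4, c5, c6, c7, c8, c9}.
c5 is among them, so fast-forward is possible.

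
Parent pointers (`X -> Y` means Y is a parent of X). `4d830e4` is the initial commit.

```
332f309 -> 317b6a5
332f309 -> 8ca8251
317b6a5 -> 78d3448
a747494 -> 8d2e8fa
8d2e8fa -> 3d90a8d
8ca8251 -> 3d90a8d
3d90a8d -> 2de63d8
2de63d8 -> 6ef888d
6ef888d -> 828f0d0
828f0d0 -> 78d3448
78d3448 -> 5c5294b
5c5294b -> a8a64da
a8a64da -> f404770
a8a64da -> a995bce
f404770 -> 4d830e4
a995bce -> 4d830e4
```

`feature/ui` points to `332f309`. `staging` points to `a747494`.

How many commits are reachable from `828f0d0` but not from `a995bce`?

Reachable from 828f0d0: {4d830e4, 5c5294b, 78d3448, 828f0d0, a8a64da, a995bce, f404770}.
Reachable from a995bce: {4d830e4, a995bce}.
In 828f0d0's history but not a995bce's: {5c5294b, 78d3448, 828f0d0, a8a64da, f404770} — 5 commits.

5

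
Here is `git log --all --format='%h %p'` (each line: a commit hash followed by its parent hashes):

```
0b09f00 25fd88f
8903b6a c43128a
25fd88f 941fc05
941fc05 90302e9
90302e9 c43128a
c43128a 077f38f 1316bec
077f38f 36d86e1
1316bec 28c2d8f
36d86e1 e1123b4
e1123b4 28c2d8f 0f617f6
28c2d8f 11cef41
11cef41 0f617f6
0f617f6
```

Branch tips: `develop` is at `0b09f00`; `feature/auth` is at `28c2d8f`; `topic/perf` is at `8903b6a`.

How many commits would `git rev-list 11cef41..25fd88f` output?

Reachable from 25fd88f: {077f38f, 0f617f6, 11cef41, 1316bec, 25fd88f, 28c2d8f, 36d86e1, 90302e9, 941fc05, c43128a, e1123b4}.
Reachable from 11cef41: {0f617f6, 11cef41}.
In 25fd88f's history but not 11cef41's: {077f38f, 1316bec, 25fd88f, 28c2d8f, 36d86e1, 90302e9, 941fc05, c43128a, e1123b4} — 9 commits.

9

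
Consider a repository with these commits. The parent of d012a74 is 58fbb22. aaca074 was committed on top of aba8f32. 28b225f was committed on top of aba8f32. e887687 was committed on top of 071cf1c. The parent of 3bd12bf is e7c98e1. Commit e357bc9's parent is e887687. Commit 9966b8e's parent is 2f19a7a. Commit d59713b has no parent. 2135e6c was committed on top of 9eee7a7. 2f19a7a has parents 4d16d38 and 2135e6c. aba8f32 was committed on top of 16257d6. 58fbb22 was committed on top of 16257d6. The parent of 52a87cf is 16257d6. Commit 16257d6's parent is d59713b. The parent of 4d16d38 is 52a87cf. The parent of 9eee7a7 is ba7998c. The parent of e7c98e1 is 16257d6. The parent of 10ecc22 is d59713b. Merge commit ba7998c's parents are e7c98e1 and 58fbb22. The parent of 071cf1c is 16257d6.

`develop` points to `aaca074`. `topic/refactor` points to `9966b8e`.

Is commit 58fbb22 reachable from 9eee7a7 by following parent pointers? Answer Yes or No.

Yes

Ancestors of 9eee7a7 (commits reachable by following parents): {16257d6, 58fbb22, 9eee7a7, ba7998c, d59713b, e7c98e1}.
58fbb22 is in that set, so it is an ancestor of 9eee7a7.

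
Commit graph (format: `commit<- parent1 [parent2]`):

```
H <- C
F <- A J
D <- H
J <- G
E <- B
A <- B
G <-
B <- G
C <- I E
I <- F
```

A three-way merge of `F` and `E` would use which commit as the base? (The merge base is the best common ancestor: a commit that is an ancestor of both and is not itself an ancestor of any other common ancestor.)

Ancestors of F: {A, B, F, G, J}.
Ancestors of E: {B, E, G}.
Common ancestors: {B, G}.
Among these, B is not an ancestor of any other common ancestor — it is the merge base.

B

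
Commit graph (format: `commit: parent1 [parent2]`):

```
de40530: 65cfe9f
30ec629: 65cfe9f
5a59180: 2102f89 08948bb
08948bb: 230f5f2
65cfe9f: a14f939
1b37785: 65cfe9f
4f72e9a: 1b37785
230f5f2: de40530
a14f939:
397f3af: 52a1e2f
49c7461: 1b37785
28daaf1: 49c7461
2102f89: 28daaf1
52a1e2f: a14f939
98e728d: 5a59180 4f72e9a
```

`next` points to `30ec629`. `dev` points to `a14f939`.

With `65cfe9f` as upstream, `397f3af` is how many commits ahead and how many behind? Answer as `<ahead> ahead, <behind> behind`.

Reachable from 397f3af: {397f3af, 52a1e2f, a14f939}.
Reachable from 65cfe9f: {65cfe9f, a14f939}.
Only in 397f3af's history (ahead): {397f3af, 52a1e2f} — 2.
Only in 65cfe9f's history (behind): {65cfe9f} — 1.

2 ahead, 1 behind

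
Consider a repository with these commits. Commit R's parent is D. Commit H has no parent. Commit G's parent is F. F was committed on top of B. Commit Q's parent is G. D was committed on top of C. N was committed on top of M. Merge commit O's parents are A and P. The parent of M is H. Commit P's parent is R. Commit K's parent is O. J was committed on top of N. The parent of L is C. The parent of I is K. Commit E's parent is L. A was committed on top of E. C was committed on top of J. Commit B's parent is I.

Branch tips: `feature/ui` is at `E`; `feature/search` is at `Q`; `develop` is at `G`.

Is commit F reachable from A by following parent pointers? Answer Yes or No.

Ancestors of A: {A, C, E, H, J, L, M, N}.
F is not in that set, so it is not an ancestor of A.

No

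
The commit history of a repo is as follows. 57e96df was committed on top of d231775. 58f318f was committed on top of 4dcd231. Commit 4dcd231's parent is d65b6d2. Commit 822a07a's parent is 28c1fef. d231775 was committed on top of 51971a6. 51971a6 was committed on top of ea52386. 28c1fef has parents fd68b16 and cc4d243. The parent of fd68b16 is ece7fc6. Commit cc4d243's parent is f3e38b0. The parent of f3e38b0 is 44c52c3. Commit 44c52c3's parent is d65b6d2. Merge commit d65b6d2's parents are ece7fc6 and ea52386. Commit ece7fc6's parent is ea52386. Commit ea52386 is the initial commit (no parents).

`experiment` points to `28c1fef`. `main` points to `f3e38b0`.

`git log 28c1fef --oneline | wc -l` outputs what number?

8

Walking parent pointers from 28c1fef: reachable set = {28c1fef, 44c52c3, cc4d243, d65b6d2, ea52386, ece7fc6, f3e38b0, fd68b16}.
That is 8 commits.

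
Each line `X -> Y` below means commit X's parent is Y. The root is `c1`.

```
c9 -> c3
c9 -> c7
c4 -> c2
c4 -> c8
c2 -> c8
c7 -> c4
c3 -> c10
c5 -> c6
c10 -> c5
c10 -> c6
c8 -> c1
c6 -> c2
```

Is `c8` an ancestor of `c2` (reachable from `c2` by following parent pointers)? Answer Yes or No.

Ancestors of c2 (commits reachable by following parents): {c1, c2, c8}.
c8 is in that set, so it is an ancestor of c2.

Yes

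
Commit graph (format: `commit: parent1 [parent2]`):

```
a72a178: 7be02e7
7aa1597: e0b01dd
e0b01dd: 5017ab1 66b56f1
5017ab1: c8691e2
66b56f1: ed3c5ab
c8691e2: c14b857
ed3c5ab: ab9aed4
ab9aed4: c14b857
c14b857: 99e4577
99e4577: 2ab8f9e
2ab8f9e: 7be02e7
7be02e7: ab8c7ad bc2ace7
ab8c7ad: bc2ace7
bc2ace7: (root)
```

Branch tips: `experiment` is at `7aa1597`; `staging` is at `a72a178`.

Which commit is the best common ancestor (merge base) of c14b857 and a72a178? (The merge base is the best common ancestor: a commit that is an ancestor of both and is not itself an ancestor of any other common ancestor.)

7be02e7

Ancestors of c14b857: {2ab8f9e, 7be02e7, 99e4577, ab8c7ad, bc2ace7, c14b857}.
Ancestors of a72a178: {7be02e7, a72a178, ab8c7ad, bc2ace7}.
Common ancestors: {7be02e7, ab8c7ad, bc2ace7}.
Among these, 7be02e7 is not an ancestor of any other common ancestor — it is the merge base.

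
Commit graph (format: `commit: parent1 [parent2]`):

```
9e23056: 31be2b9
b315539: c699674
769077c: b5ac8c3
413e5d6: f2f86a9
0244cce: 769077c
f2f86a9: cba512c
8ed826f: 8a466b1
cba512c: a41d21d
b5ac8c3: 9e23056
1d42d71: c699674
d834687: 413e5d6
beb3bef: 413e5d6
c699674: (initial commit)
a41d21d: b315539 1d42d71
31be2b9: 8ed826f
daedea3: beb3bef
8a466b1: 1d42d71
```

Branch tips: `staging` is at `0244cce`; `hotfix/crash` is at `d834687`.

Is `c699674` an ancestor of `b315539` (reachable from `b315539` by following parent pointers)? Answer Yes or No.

Ancestors of b315539 (commits reachable by following parents): {b315539, c699674}.
c699674 is in that set, so it is an ancestor of b315539.

Yes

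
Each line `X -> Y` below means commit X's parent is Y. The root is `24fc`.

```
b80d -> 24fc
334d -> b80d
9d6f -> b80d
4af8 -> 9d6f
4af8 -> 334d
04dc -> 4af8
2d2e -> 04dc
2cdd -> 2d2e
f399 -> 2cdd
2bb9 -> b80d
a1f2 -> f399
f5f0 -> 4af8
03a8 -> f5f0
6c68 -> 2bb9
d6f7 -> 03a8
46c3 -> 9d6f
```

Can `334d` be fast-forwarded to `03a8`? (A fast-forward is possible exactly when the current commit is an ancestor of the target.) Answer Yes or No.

Yes

A fast-forward from 334d to 03a8 is possible iff 334d is an ancestor of 03a8.
Ancestors of 03a8: {03a8, 24fc, 334d, 4af8, 9d6f, b80d, f5f0}.
334d is among them, so fast-forward is possible.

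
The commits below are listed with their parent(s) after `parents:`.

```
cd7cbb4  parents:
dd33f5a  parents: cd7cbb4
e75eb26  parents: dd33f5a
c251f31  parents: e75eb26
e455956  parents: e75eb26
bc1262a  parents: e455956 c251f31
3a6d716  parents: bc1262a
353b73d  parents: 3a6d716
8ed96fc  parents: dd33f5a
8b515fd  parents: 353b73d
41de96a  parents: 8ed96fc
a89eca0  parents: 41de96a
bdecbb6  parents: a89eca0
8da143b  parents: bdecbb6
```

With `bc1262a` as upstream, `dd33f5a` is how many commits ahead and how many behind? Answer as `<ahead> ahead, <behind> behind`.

Reachable from dd33f5a: {cd7cbb4, dd33f5a}.
Reachable from bc1262a: {bc1262a, c251f31, cd7cbb4, dd33f5a, e455956, e75eb26}.
Only in dd33f5a's history (ahead): {} — 0.
Only in bc1262a's history (behind): {bc1262a, c251f31, e455956, e75eb26} — 4.

0 ahead, 4 behind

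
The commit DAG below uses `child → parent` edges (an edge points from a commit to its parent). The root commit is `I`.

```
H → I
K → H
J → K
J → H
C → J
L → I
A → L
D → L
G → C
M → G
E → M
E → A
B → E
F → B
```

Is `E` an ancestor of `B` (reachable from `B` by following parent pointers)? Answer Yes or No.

Yes

Ancestors of B (commits reachable by following parents): {A, B, C, E, G, H, I, J, K, L, M}.
E is in that set, so it is an ancestor of B.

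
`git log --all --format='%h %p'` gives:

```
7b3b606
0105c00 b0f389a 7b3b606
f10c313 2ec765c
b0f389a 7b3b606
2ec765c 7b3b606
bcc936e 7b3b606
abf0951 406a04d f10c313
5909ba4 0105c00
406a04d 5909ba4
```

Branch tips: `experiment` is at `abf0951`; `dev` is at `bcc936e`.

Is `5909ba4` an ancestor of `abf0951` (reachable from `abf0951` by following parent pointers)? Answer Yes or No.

Ancestors of abf0951 (commits reachable by following parents): {0105c00, 2ec765c, 406a04d, 5909ba4, 7b3b606, abf0951, b0f389a, f10c313}.
5909ba4 is in that set, so it is an ancestor of abf0951.

Yes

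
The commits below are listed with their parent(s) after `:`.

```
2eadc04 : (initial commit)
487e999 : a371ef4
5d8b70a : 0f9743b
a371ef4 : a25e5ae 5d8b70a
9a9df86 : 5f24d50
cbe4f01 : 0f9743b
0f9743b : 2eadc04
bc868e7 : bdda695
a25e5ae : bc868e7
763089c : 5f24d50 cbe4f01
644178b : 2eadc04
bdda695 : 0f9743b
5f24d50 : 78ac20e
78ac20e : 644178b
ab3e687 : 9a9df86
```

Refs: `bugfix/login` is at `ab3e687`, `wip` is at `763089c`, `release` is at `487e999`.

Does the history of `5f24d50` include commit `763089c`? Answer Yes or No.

Ancestors of 5f24d50: {2eadc04, 5f24d50, 644178b, 78ac20e}.
763089c is not in that set, so it is not an ancestor of 5f24d50.

No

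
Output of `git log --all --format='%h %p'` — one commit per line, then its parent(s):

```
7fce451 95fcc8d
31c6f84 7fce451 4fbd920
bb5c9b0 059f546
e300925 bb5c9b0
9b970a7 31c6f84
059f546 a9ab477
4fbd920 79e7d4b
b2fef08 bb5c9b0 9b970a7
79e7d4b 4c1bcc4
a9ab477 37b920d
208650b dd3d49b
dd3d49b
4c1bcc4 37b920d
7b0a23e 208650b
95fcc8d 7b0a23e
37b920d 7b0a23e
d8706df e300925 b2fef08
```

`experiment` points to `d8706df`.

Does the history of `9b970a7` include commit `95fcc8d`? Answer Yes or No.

Yes

Ancestors of 9b970a7 (commits reachable by following parents): {208650b, 31c6f84, 37b920d, 4c1bcc4, 4fbd920, 79e7d4b, 7b0a23e, 7fce451, 95fcc8d, 9b970a7, dd3d49b}.
95fcc8d is in that set, so it is an ancestor of 9b970a7.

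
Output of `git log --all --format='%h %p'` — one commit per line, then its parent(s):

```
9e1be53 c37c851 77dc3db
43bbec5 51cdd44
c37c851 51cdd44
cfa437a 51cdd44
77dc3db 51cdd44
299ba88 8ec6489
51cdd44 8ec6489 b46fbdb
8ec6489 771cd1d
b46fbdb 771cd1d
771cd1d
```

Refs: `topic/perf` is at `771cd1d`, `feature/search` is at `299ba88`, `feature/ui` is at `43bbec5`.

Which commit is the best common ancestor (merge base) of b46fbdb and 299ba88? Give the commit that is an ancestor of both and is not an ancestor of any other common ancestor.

Ancestors of b46fbdb: {771cd1d, b46fbdb}.
Ancestors of 299ba88: {299ba88, 771cd1d, 8ec6489}.
Common ancestors: {771cd1d}.
The only common ancestor is 771cd1d, so it is the merge base.

771cd1d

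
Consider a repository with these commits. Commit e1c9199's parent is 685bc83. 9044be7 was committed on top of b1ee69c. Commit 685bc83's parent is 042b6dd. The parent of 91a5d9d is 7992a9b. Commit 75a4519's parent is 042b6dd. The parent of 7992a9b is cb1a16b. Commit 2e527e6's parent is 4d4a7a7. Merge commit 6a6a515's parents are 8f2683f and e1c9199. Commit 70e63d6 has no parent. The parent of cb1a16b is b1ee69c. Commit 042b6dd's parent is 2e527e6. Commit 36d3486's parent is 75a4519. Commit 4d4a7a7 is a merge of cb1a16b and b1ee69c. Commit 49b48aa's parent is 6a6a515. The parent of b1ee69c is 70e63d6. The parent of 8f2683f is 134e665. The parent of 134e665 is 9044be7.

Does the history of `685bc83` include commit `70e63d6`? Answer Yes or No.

Yes

Ancestors of 685bc83 (commits reachable by following parents): {042b6dd, 2e527e6, 4d4a7a7, 685bc83, 70e63d6, b1ee69c, cb1a16b}.
70e63d6 is in that set, so it is an ancestor of 685bc83.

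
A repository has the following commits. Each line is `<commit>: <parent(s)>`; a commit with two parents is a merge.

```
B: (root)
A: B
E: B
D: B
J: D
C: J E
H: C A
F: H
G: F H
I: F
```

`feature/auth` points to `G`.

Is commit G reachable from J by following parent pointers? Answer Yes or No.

Ancestors of J: {B, D, J}.
G is not in that set, so it is not an ancestor of J.

No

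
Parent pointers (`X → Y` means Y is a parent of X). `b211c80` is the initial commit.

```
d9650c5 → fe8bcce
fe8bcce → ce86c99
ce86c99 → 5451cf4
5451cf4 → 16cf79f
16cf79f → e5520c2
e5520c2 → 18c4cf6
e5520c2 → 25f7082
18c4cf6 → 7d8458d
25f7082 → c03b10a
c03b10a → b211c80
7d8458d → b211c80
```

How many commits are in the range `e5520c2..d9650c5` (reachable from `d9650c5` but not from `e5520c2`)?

Reachable from d9650c5: {16cf79f, 18c4cf6, 25f7082, 5451cf4, 7d8458d, b211c80, c03b10a, ce86c99, d9650c5, e5520c2, fe8bcce}.
Reachable from e5520c2: {18c4cf6, 25f7082, 7d8458d, b211c80, c03b10a, e5520c2}.
In d9650c5's history but not e5520c2's: {16cf79f, 5451cf4, ce86c99, d9650c5, fe8bcce} — 5 commits.

5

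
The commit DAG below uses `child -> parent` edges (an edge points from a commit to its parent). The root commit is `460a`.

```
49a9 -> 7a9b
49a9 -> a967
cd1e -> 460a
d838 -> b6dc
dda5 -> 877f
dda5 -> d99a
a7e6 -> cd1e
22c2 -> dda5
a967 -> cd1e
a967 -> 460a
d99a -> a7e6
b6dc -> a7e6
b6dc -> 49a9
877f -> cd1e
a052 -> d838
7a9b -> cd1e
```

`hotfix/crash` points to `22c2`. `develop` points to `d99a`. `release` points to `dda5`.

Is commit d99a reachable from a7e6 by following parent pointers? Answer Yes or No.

No

Ancestors of a7e6: {460a, a7e6, cd1e}.
d99a is not in that set, so it is not an ancestor of a7e6.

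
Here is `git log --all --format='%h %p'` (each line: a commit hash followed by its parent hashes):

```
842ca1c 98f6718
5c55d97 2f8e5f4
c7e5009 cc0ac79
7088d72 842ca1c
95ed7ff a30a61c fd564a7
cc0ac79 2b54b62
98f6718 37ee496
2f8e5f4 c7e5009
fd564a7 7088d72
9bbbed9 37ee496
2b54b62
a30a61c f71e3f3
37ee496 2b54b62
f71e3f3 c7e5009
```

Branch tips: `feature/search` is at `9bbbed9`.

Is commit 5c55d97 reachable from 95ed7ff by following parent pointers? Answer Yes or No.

No

Ancestors of 95ed7ff: {2b54b62, 37ee496, 7088d72, 842ca1c, 95ed7ff, 98f6718, a30a61c, c7e5009, cc0ac79, f71e3f3, fd564a7}.
5c55d97 is not in that set, so it is not an ancestor of 95ed7ff.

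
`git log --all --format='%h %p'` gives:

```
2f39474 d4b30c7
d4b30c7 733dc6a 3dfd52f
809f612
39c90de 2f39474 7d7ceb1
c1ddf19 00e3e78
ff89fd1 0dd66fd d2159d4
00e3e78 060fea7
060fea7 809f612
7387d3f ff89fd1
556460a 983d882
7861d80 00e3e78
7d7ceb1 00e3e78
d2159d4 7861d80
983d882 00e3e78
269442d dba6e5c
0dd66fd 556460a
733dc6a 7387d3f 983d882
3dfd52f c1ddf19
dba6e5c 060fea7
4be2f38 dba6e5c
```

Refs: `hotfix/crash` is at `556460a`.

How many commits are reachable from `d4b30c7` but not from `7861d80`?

Reachable from d4b30c7: {00e3e78, 060fea7, 0dd66fd, 3dfd52f, 556460a, 733dc6a, 7387d3f, 7861d80, 809f612, 983d882, c1ddf19, d2159d4, d4b30c7, ff89fd1}.
Reachable from 7861d80: {00e3e78, 060fea7, 7861d80, 809f612}.
In d4b30c7's history but not 7861d80's: {0dd66fd, 3dfd52f, 556460a, 733dc6a, 7387d3f, 983d882, c1ddf19, d2159d4, d4b30c7, ff89fd1} — 10 commits.

10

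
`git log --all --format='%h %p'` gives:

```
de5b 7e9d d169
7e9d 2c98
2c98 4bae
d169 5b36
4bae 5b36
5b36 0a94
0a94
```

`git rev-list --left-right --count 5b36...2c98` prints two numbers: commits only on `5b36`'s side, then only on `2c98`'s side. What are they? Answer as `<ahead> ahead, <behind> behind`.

0 ahead, 2 behind

Reachable from 5b36: {0a94, 5b36}.
Reachable from 2c98: {0a94, 2c98, 4bae, 5b36}.
Only in 5b36's history (ahead): {} — 0.
Only in 2c98's history (behind): {2c98, 4bae} — 2.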